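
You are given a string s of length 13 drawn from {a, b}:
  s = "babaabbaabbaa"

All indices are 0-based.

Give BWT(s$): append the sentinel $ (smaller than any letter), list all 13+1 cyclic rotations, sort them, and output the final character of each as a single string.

rank  rotation        last
    0  $babaabbaabbaa  a
    1  a$babaabbaabba  a
    2  aa$babaabbaabb  b
    3  aabbaa$babaabb  b
    4  aabbaabbaa$bab  b
    5  abaabbaabbaa$b  b
    6  abbaa$babaabba  a
    7  abbaabbaa$baba  a
    8  baa$babaabbaab  b
    9  baabbaa$babaab  b
   10  baabbaabbaa$ba  a
   11  babaabbaabbaa$  $
   12  bbaa$babaabbaa  a
   13  bbaabbaa$babaa  a

aabbbbaabba$aa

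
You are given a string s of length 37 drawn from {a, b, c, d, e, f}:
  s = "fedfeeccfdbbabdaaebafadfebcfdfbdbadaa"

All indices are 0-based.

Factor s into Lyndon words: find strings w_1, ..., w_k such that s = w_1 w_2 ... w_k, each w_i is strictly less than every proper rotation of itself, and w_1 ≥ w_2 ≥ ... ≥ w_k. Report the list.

["f", "e", "dfee", "ccfd", "b", "b", "abd", "aaebafadfebcfdfbdbad", "a", "a"]

emit factor 1: 'f' (i=0, period=1)
emit factor 2: 'e' (i=1, period=1)
emit factor 3: 'dfee' (i=2, period=4)
emit factor 4: 'ccfd' (i=6, period=4)
emit factor 5: 'b' (i=10, period=1)
emit factor 6: 'b' (i=11, period=1)
emit factor 7: 'abd' (i=12, period=3)
emit factor 8: 'aaebafadfebcfdfbdbad' (i=15, period=20)
emit factor 9: 'a' (i=35, period=1)
emit factor 10: 'a' (i=36, period=1)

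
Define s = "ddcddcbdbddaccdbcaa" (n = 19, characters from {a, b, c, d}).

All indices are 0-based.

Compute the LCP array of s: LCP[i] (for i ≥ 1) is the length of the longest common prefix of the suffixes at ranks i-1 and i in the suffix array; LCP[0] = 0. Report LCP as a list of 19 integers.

[0, 1, 1, 0, 1, 2, 0, 1, 1, 1, 2, 0, 1, 2, 1, 2, 1, 2, 3]

rank | idx | suffix
   0 |  18 | a
   1 |  17 | aa
   2 |  11 | accdbcaa
   3 |  15 | bcaa
   4 |   6 | bdbddaccdbcaa
   5 |   8 | bddaccdbcaa
   6 |  16 | caa
   7 |   5 | cbdbddaccdbcaa
   8 |  12 | ccdbcaa
   9 |  13 | cdbcaa
  10 |   2 | cddcbdbddaccdbcaa
  11 |  10 | daccdbcaa
  12 |  14 | dbcaa
  13 |   7 | dbddaccdbcaa
  14 |   4 | dcbdbddaccdbcaa
  15 |   1 | dcddcbdbddaccdbcaa
  16 |   9 | ddaccdbcaa
  17 |   3 | ddcbdbddaccdbcaa
  18 |   0 | ddcddcbdbddaccdbcaa

SA = [18, 17, 11, 15, 6, 8, 16, 5, 12, 13, 2, 10, 14, 7, 4, 1, 9, 3, 0]
rank  pair      lcp
   1  s[18:],s[17:]  1  'a'
   2  s[17:],s[11:]  1  'a'
   3  s[11:],s[15:]  0  ''
   4  s[15:],s[6:]  1  'b'
   5  s[6:],s[8:]  2  'bd'
   6  s[8:],s[16:]  0  ''
   7  s[16:],s[5:]  1  'c'
   8  s[5:],s[12:]  1  'c'
   9  s[12:],s[13:]  1  'c'
  10  s[13:],s[2:]  2  'cd'
  11  s[2:],s[10:]  0  ''
  12  s[10:],s[14:]  1  'd'
  13  s[14:],s[7:]  2  'db'
  14  s[7:],s[4:]  1  'd'
  15  s[4:],s[1:]  2  'dc'
  16  s[1:],s[9:]  1  'd'
  17  s[9:],s[3:]  2  'dd'
  18  s[3:],s[0:]  3  'ddc'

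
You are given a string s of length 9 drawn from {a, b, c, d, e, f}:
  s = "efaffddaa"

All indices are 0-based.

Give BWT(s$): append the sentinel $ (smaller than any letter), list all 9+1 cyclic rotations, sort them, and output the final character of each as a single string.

rank  rotation    last
    0  $efaffddaa  a
    1  a$efaffdda  a
    2  aa$efaffdd  d
    3  affddaa$ef  f
    4  daa$efaffd  d
    5  ddaa$efaff  f
    6  efaffddaa$  $
    7  faffddaa$e  e
    8  fddaa$efaf  f
    9  ffddaa$efa  a

aadfdf$efa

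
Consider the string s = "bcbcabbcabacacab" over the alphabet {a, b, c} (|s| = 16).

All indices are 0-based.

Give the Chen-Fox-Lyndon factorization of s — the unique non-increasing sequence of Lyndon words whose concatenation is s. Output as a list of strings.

emit factor 1: 'bc' (i=0, period=2)
emit factor 2: 'bc' (i=2, period=2)
emit factor 3: 'abbc' (i=4, period=4)
emit factor 4: 'abacac' (i=8, period=6)
emit factor 5: 'ab' (i=14, period=2)

["bc", "bc", "abbc", "abacac", "ab"]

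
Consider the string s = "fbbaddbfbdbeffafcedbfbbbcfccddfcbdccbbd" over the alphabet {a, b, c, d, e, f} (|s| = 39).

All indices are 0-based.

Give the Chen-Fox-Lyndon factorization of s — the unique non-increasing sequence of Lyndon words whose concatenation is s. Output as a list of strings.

emit factor 1: 'f' (i=0, period=1)
emit factor 2: 'b' (i=1, period=1)
emit factor 3: 'b' (i=2, period=1)
emit factor 4: 'addbfbdbeffafcedbfbbbcfccddfcbdccbbd' (i=3, period=36)

["f", "b", "b", "addbfbdbeffafcedbfbbbcfccddfcbdccbbd"]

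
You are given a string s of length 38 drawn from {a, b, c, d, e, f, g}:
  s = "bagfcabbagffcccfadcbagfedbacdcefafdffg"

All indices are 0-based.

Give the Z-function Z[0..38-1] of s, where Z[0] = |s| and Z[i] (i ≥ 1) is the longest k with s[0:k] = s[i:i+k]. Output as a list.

Z[0]=38
i=1: i≥r, start 0; Z[1]=0
i=2: i≥r, start 0; Z[2]=0
i=3: i≥r, start 0; Z[3]=0
i=4: i≥r, start 0; Z[4]=0
i=5: i≥r, start 0; Z[5]=0
i=6: i≥r, start 0; Z[6]=1 grow→box=[6,7)
i=7: i≥r, start 0; Z[7]=4 grow→box=[7,11)
i=8: min(r-i=3, Z[1]=0)=0; Z[8]=0
i=9: min(r-i=2, Z[2]=0)=0; Z[9]=0
i=10: min(r-i=1, Z[3]=0)=0; Z[10]=0
i=11: i≥r, start 0; Z[11]=0
i=12: i≥r, start 0; Z[12]=0
i=13: i≥r, start 0; Z[13]=0
i=14: i≥r, start 0; Z[14]=0
i=15: i≥r, start 0; Z[15]=0
i=16: i≥r, start 0; Z[16]=0
i=17: i≥r, start 0; Z[17]=0
i=18: i≥r, start 0; Z[18]=0
i=19: i≥r, start 0; Z[19]=4 grow→box=[19,23)
i=20: min(r-i=3, Z[1]=0)=0; Z[20]=0
i=21: min(r-i=2, Z[2]=0)=0; Z[21]=0
i=22: min(r-i=1, Z[3]=0)=0; Z[22]=0
i=23: i≥r, start 0; Z[23]=0
i=24: i≥r, start 0; Z[24]=0
i=25: i≥r, start 0; Z[25]=2 grow→box=[25,27)
i=26: min(r-i=1, Z[1]=0)=0; Z[26]=0
i=27: i≥r, start 0; Z[27]=0
i=28: i≥r, start 0; Z[28]=0
i=29: i≥r, start 0; Z[29]=0
i=30: i≥r, start 0; Z[30]=0
i=31: i≥r, start 0; Z[31]=0
i=32: i≥r, start 0; Z[32]=0
i=33: i≥r, start 0; Z[33]=0
i=34: i≥r, start 0; Z[34]=0
i=35: i≥r, start 0; Z[35]=0
i=36: i≥r, start 0; Z[36]=0
i=37: i≥r, start 0; Z[37]=0

[38, 0, 0, 0, 0, 0, 1, 4, 0, 0, 0, 0, 0, 0, 0, 0, 0, 0, 0, 4, 0, 0, 0, 0, 0, 2, 0, 0, 0, 0, 0, 0, 0, 0, 0, 0, 0, 0]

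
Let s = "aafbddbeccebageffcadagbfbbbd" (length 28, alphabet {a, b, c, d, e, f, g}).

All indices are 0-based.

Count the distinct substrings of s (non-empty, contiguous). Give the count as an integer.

sorted suffixes:
  #0 SA[0]=0  'aafbddbeccebageffcadagbfbbbd'
  #1 SA[1]=18  'adagbfbbbd'
  #2 SA[2]=1  'afbddbeccebageffcadagbfbbbd'
  #3 SA[3]=20  'agbfbbbd'
  #4 SA[4]=12  'ageffcadagbfbbbd'
  #5 SA[5]=11  'bageffcadagbfbbbd'
  #6 SA[6]=24  'bbbd'
  #7 SA[7]=25  'bbd'
  #8 SA[8]=26  'bd'
  #9 SA[9]=3  'bddbeccebageffcadagbfbbbd'
  #10 SA[10]=6  'beccebageffcadagbfbbbd'
  #11 SA[11]=22  'bfbbbd'
  #12 SA[12]=17  'cadagbfbbbd'
  #13 SA[13]=8  'ccebageffcadagbfbbbd'
  #14 SA[14]=9  'cebageffcadagbfbbbd'
  #15 SA[15]=27  'd'
  #16 SA[16]=19  'dagbfbbbd'
  #17 SA[17]=5  'dbeccebageffcadagbfbbbd'
  #18 SA[18]=4  'ddbeccebageffcadagbfbbbd'
  #19 SA[19]=10  'ebageffcadagbfbbbd'
  #20 SA[20]=7  'eccebageffcadagbfbbbd'
  #21 SA[21]=14  'effcadagbfbbbd'
  #22 SA[22]=23  'fbbbd'
  #23 SA[23]=2  'fbddbeccebageffcadagbfbbbd'
  #24 SA[24]=16  'fcadagbfbbbd'
  #25 SA[25]=15  'ffcadagbfbbbd'
  #26 SA[26]=21  'gbfbbbd'
  #27 SA[27]=13  'geffcadagbfbbbd'

SA = [0, 18, 1, 20, 12, 11, 24, 25, 26, 3, 6, 22, 17, 8, 9, 27, 19, 5, 4, 10, 7, 14, 23, 2, 16, 15, 21, 13]
i: (SA[i-1],SA[i]) lcp shared
  1: (0,18) 1 'a'
  2: (18,1) 1 'a'
  3: (1,20) 1 'a'
  4: (20,12) 2 'ag'
  5: (12,11) 0 ''
  6: (11,24) 1 'b'
  7: (24,25) 2 'bb'
  8: (25,26) 1 'b'
  9: (26,3) 2 'bd'
  10: (3,6) 1 'b'
  11: (6,22) 1 'b'
  12: (22,17) 0 ''
  13: (17,8) 1 'c'
  14: (8,9) 1 'c'
  15: (9,27) 0 ''
  16: (27,19) 1 'd'
  17: (19,5) 1 'd'
  18: (5,4) 1 'd'
  19: (4,10) 0 ''
  20: (10,7) 1 'e'
  21: (7,14) 1 'e'
  22: (14,23) 0 ''
  23: (23,2) 2 'fb'
  24: (2,16) 1 'f'
  25: (16,15) 1 'f'
  26: (15,21) 0 ''
  27: (21,13) 1 'g'

n(n+1)/2 = 28·29/2 = 406
Σ LCP = 0 + 1 + 1 + 1 + 2 + 0 + 1 + 2 + 1 + 2 + 1 + 1 + 0 + 1 + 1 + 0 + 1 + 1 + 1 + 0 + 1 + 1 + 0 + 2 + 1 + 1 + 0 + 1 = 25
distinct = 406 − 25 = 381

381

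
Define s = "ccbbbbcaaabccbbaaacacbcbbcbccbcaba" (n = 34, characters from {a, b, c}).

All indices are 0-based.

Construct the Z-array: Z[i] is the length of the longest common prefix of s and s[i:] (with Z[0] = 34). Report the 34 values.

[34, 1, 0, 0, 0, 0, 1, 0, 0, 0, 0, 4, 1, 0, 0, 0, 0, 0, 1, 0, 1, 0, 1, 0, 0, 1, 0, 3, 1, 0, 1, 0, 0, 0]

Z[0]=34
i=1: outside box; Z[1]=1 extend→box=[1,2)
i=2: outside box; Z[2]=0
i=3: outside box; Z[3]=0
i=4: outside box; Z[4]=0
i=5: outside box; Z[5]=0
i=6: outside box; Z[6]=1 extend→box=[6,7)
i=7: outside box; Z[7]=0
i=8: outside box; Z[8]=0
i=9: outside box; Z[9]=0
i=10: outside box; Z[10]=0
i=11: outside box; Z[11]=4 extend→box=[11,15)
i=12: min(r-i=3, Z[1]=1)=1; Z[12]=1
i=13: min(r-i=2, Z[2]=0)=0; Z[13]=0
i=14: min(r-i=1, Z[3]=0)=0; Z[14]=0
i=15: outside box; Z[15]=0
i=16: outside box; Z[16]=0
i=17: outside box; Z[17]=0
i=18: outside box; Z[18]=1 extend→box=[18,19)
i=19: outside box; Z[19]=0
i=20: outside box; Z[20]=1 extend→box=[20,21)
i=21: outside box; Z[21]=0
i=22: outside box; Z[22]=1 extend→box=[22,23)
i=23: outside box; Z[23]=0
i=24: outside box; Z[24]=0
i=25: outside box; Z[25]=1 extend→box=[25,26)
i=26: outside box; Z[26]=0
i=27: outside box; Z[27]=3 extend→box=[27,30)
i=28: min(r-i=2, Z[1]=1)=1; Z[28]=1
i=29: min(r-i=1, Z[2]=0)=0; Z[29]=0
i=30: outside box; Z[30]=1 extend→box=[30,31)
i=31: outside box; Z[31]=0
i=32: outside box; Z[32]=0
i=33: outside box; Z[33]=0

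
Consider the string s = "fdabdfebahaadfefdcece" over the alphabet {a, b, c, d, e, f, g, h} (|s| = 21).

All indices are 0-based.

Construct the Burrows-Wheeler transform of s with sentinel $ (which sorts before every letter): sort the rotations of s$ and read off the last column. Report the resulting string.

ehdabeaedffbacfcf$edda

rank  rotation                last
    0  $fdabdfebahaadfefdcece  e
    1  aadfefdcece$fdabdfebah  h
    2  abdfebahaadfefdcece$fd  d
    3  adfefdcece$fdabdfebaha  a
    4  ahaadfefdcece$fdabdfeb  b
    5  bahaadfefdcece$fdabdfe  e
    6  bdfebahaadfefdcece$fda  a
    7  ce$fdabdfebahaadfefdce  e
    8  cece$fdabdfebahaadfefd  d
    9  dabdfebahaadfefdcece$f  f
   10  dcece$fdabdfebahaadfef  f
   11  dfebahaadfefdcece$fdab  b
   12  dfefdcece$fdabdfebahaa  a
   13  e$fdabdfebahaadfefdcec  c
   14  ebahaadfefdcece$fdabdf  f
   15  ece$fdabdfebahaadfefdc  c
   16  efdcece$fdabdfebahaadf  f
   17  fdabdfebahaadfefdcece$  $
   18  fdcece$fdabdfebahaadfe  e
   19  febahaadfefdcece$fdabd  d
   20  fefdcece$fdabdfebahaad  d
   21  haadfefdcece$fdabdfeba  a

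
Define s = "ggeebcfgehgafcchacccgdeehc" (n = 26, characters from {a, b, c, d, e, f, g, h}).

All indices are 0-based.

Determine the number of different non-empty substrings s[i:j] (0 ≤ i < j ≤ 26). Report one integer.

328

rank | idx | suffix
   0 |  16 | acccgdeehc
   1 |  11 | afcchacccgdeehc
   2 |   4 | bcfgehgafcchacccgdeehc
   3 |  25 | c
   4 |  17 | cccgdeehc
   5 |  18 | ccgdeehc
   6 |  13 | cchacccgdeehc
   7 |   5 | cfgehgafcchacccgdeehc
   8 |  19 | cgdeehc
   9 |  14 | chacccgdeehc
  10 |  21 | deehc
  11 |   3 | ebcfgehgafcchacccgdeehc
  12 |   2 | eebcfgehgafcchacccgdeehc
  13 |  22 | eehc
  14 |  23 | ehc
  15 |   8 | ehgafcchacccgdeehc
  16 |  12 | fcchacccgdeehc
  17 |   6 | fgehgafcchacccgdeehc
  18 |  10 | gafcchacccgdeehc
  19 |  20 | gdeehc
  20 |   1 | geebcfgehgafcchacccgdeehc
  21 |   7 | gehgafcchacccgdeehc
  22 |   0 | ggeebcfgehgafcchacccgdeehc
  23 |  15 | hacccgdeehc
  24 |  24 | hc
  25 |   9 | hgafcchacccgdeehc

SA = [16, 11, 4, 25, 17, 18, 13, 5, 19, 14, 21, 3, 2, 22, 23, 8, 12, 6, 10, 20, 1, 7, 0, 15, 24, 9]
i: (SA[i-1],SA[i]) lcp shared
  1: (16,11) 1 'a'
  2: (11,4) 0 ''
  3: (4,25) 0 ''
  4: (25,17) 1 'c'
  5: (17,18) 2 'cc'
  6: (18,13) 2 'cc'
  7: (13,5) 1 'c'
  8: (5,19) 1 'c'
  9: (19,14) 1 'c'
  10: (14,21) 0 ''
  11: (21,3) 0 ''
  12: (3,2) 1 'e'
  13: (2,22) 2 'ee'
  14: (22,23) 1 'e'
  15: (23,8) 2 'eh'
  16: (8,12) 0 ''
  17: (12,6) 1 'f'
  18: (6,10) 0 ''
  19: (10,20) 1 'g'
  20: (20,1) 1 'g'
  21: (1,7) 2 'ge'
  22: (7,0) 1 'g'
  23: (0,15) 0 ''
  24: (15,24) 1 'h'
  25: (24,9) 1 'h'

n(n+1)/2 = 26·27/2 = 351
Σ LCP = 0 + 1 + 0 + 0 + 1 + 2 + 2 + 1 + 1 + 1 + 0 + 0 + 1 + 2 + 1 + 2 + 0 + 1 + 0 + 1 + 1 + 2 + 1 + 0 + 1 + 1 = 23
distinct = 351 − 23 = 328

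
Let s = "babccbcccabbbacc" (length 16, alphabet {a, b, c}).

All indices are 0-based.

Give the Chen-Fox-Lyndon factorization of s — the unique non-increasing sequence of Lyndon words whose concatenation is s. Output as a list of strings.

["b", "abccbccc", "abbbacc"]

emit factor 1: 'b' (i=0, period=1)
emit factor 2: 'abccbccc' (i=1, period=8)
emit factor 3: 'abbbacc' (i=9, period=7)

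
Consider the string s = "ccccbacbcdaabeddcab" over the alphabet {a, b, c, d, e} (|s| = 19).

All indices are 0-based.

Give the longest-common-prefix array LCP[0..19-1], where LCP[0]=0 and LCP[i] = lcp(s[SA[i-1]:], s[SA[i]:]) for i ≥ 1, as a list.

[0, 1, 2, 1, 0, 1, 1, 1, 0, 1, 2, 1, 2, 3, 1, 0, 1, 1, 0]

rank | idx | suffix
   0 |  10 | aabeddcab
   1 |  17 | ab
   2 |  11 | abeddcab
   3 |   5 | acbcdaabeddcab
   4 |  18 | b
   5 |   4 | bacbcdaabeddcab
   6 |   7 | bcdaabeddcab
   7 |  12 | beddcab
   8 |  16 | cab
   9 |   3 | cbacbcdaabeddcab
  10 |   6 | cbcdaabeddcab
  11 |   2 | ccbacbcdaabeddcab
  12 |   1 | cccbacbcdaabeddcab
  13 |   0 | ccccbacbcdaabeddcab
  14 |   8 | cdaabeddcab
  15 |   9 | daabeddcab
  16 |  15 | dcab
  17 |  14 | ddcab
  18 |  13 | eddcab

SA = [10, 17, 11, 5, 18, 4, 7, 12, 16, 3, 6, 2, 1, 0, 8, 9, 15, 14, 13]
rank  pair      lcp
   1  s[10:],s[17:]  1  'a'
   2  s[17:],s[11:]  2  'ab'
   3  s[11:],s[5:]  1  'a'
   4  s[5:],s[18:]  0  ''
   5  s[18:],s[4:]  1  'b'
   6  s[4:],s[7:]  1  'b'
   7  s[7:],s[12:]  1  'b'
   8  s[12:],s[16:]  0  ''
   9  s[16:],s[3:]  1  'c'
  10  s[3:],s[6:]  2  'cb'
  11  s[6:],s[2:]  1  'c'
  12  s[2:],s[1:]  2  'cc'
  13  s[1:],s[0:]  3  'ccc'
  14  s[0:],s[8:]  1  'c'
  15  s[8:],s[9:]  0  ''
  16  s[9:],s[15:]  1  'd'
  17  s[15:],s[14:]  1  'd'
  18  s[14:],s[13:]  0  ''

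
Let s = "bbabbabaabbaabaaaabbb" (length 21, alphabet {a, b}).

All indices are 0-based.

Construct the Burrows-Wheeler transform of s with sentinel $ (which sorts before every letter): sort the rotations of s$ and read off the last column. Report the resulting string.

bbabbaabababababbbaa$a

rank  rotation                last
    0  $bbabbabaabbaabaaaabbb  b
    1  aaaabbb$bbabbabaabbaab  b
    2  aaabbb$bbabbabaabbaaba  a
    3  aabaaaabbb$bbabbabaabb  b
    4  aabbaabaaaabbb$bbabbab  b
    5  aabbb$bbabbabaabbaabaa  a
    6  abaaaabbb$bbabbabaabba  a
    7  abaabbaabaaaabbb$bbabb  b
    8  abbaabaaaabbb$bbabbaba  a
    9  abbabaabbaabaaaabbb$bb  b
   10  abbb$bbabbabaabbaabaaa  a
   11  b$bbabbabaabbaabaaaabb  b
   12  baaaabbb$bbabbabaabbaa  a
   13  baabaaaabbb$bbabbabaab  b
   14  baabbaabaaaabbb$bbabba  a
   15  babaabbaabaaaabbb$bbab  b
   16  babbabaabbaabaaaabbb$b  b
   17  bb$bbabbabaabbaabaaaab  b
   18  bbaabaaaabbb$bbabbabaa  a
   19  bbabaabbaabaaaabbb$bba  a
   20  bbabbabaabbaabaaaabbb$  $
   21  bbb$bbabbabaabbaabaaaa  a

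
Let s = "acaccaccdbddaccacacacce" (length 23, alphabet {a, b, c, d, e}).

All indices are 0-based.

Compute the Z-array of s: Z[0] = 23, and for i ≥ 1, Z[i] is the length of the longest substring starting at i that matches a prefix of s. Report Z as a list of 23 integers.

[23, 0, 2, 0, 0, 2, 0, 0, 0, 0, 0, 0, 2, 0, 0, 4, 0, 5, 0, 2, 0, 0, 0]

Z[0]=23
i=1: i≥r, start 0; Z[1]=0
i=2: i≥r, start 0; Z[2]=2 scan→box=[2,4)
i=3: min(r-i=1, Z[1]=0)=0; Z[3]=0
i=4: i≥r, start 0; Z[4]=0
i=5: i≥r, start 0; Z[5]=2 scan→box=[5,7)
i=6: min(r-i=1, Z[1]=0)=0; Z[6]=0
i=7: i≥r, start 0; Z[7]=0
i=8: i≥r, start 0; Z[8]=0
i=9: i≥r, start 0; Z[9]=0
i=10: i≥r, start 0; Z[10]=0
i=11: i≥r, start 0; Z[11]=0
i=12: i≥r, start 0; Z[12]=2 scan→box=[12,14)
i=13: min(r-i=1, Z[1]=0)=0; Z[13]=0
i=14: i≥r, start 0; Z[14]=0
i=15: i≥r, start 0; Z[15]=4 scan→box=[15,19)
i=16: min(r-i=3, Z[1]=0)=0; Z[16]=0
i=17: min(r-i=2, Z[2]=2)=2; Z[17]=5 scan→box=[17,22)
i=18: min(r-i=4, Z[1]=0)=0; Z[18]=0
i=19: min(r-i=3, Z[2]=2)=2; Z[19]=2
i=20: min(r-i=2, Z[3]=0)=0; Z[20]=0
i=21: min(r-i=1, Z[4]=0)=0; Z[21]=0
i=22: i≥r, start 0; Z[22]=0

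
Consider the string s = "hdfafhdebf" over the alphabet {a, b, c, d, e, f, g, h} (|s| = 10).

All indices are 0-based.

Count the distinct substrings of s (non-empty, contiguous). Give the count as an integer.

50

rank→(start, suffix):
  0 → (3, 'afhdebf')
  1 → (8, 'bf')
  2 → (6, 'debf')
  3 → (1, 'dfafhdebf')
  4 → (7, 'ebf')
  5 → (9, 'f')
  6 → (2, 'fafhdebf')
  7 → (4, 'fhdebf')
  8 → (5, 'hdebf')
  9 → (0, 'hdfafhdebf')

SA = [3, 8, 6, 1, 7, 9, 2, 4, 5, 0]
rank  pair      lcp
   1  s[3:],s[8:]  0  ''
   2  s[8:],s[6:]  0  ''
   3  s[6:],s[1:]  1  'd'
   4  s[1:],s[7:]  0  ''
   5  s[7:],s[9:]  0  ''
   6  s[9:],s[2:]  1  'f'
   7  s[2:],s[4:]  1  'f'
   8  s[4:],s[5:]  0  ''
   9  s[5:],s[0:]  2  'hd'

n(n+1)/2 = 10·11/2 = 55
Σ LCP = 0 + 0 + 0 + 1 + 0 + 0 + 1 + 1 + 0 + 2 = 5
distinct = 55 − 5 = 50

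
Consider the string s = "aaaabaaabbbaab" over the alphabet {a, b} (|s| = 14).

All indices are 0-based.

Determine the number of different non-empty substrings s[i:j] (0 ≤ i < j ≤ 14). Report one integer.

78

rank | idx | suffix
   0 |   0 | aaaabaaabbbaab
   1 |   1 | aaabaaabbbaab
   2 |   5 | aaabbbaab
   3 |  11 | aab
   4 |   2 | aabaaabbbaab
   5 |   6 | aabbbaab
   6 |  12 | ab
   7 |   3 | abaaabbbaab
   8 |   7 | abbbaab
   9 |  13 | b
  10 |   4 | baaabbbaab
  11 |  10 | baab
  12 |   9 | bbaab
  13 |   8 | bbbaab

SA = [0, 1, 5, 11, 2, 6, 12, 3, 7, 13, 4, 10, 9, 8]
i: (SA[i-1],SA[i]) lcp shared
  1: (0,1) 3 'aaa'
  2: (1,5) 4 'aaab'
  3: (5,11) 2 'aa'
  4: (11,2) 3 'aab'
  5: (2,6) 3 'aab'
  6: (6,12) 1 'a'
  7: (12,3) 2 'ab'
  8: (3,7) 2 'ab'
  9: (7,13) 0 ''
  10: (13,4) 1 'b'
  11: (4,10) 3 'baa'
  12: (10,9) 1 'b'
  13: (9,8) 2 'bb'

n(n+1)/2 = 14·15/2 = 105
Σ LCP = 0 + 3 + 4 + 2 + 3 + 3 + 1 + 2 + 2 + 0 + 1 + 3 + 1 + 2 = 27
distinct = 105 − 27 = 78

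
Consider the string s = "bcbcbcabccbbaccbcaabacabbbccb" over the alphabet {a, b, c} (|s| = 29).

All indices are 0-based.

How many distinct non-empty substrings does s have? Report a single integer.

378

rank | idx | suffix
   0 |  17 | aabacabbbccb
   1 |  18 | abacabbbccb
   2 |  22 | abbbccb
   3 |   6 | abccbbaccbcaabacabbbccb
   4 |  20 | acabbbccb
   5 |  12 | accbcaabacabbbccb
   6 |  28 | b
   7 |  19 | bacabbbccb
   8 |  11 | baccbcaabacabbbccb
   9 |  10 | bbaccbcaabacabbbccb
  10 |  23 | bbbccb
  11 |  24 | bbccb
  12 |  15 | bcaabacabbbccb
  13 |   4 | bcabccbbaccbcaabacabbbccb
  14 |   2 | bcbcabccbbaccbcaabacabbbccb
  15 |   0 | bcbcbcabccbbaccbcaabacabbbccb
  16 |  25 | bccb
  17 |   7 | bccbbaccbcaabacabbbccb
  18 |  16 | caabacabbbccb
  19 |  21 | cabbbccb
  20 |   5 | cabccbbaccbcaabacabbbccb
  21 |  27 | cb
  22 |   9 | cbbaccbcaabacabbbccb
  23 |  14 | cbcaabacabbbccb
  24 |   3 | cbcabccbbaccbcaabacabbbccb
  25 |   1 | cbcbcabccbbaccbcaabacabbbccb
  26 |  26 | ccb
  27 |   8 | ccbbaccbcaabacabbbccb
  28 |  13 | ccbcaabacabbbccb

SA = [17, 18, 22, 6, 20, 12, 28, 19, 11, 10, 23, 24, 15, 4, 2, 0, 25, 7, 16, 21, 5, 27, 9, 14, 3, 1, 26, 8, 13]
rank  pair      lcp
   1  s[17:],s[18:]  1  'a'
   2  s[18:],s[22:]  2  'ab'
   3  s[22:],s[6:]  2  'ab'
   4  s[6:],s[20:]  1  'a'
   5  s[20:],s[12:]  2  'ac'
   6  s[12:],s[28:]  0  ''
   7  s[28:],s[19:]  1  'b'
   8  s[19:],s[11:]  3  'bac'
   9  s[11:],s[10:]  1  'b'
  10  s[10:],s[23:]  2  'bb'
  11  s[23:],s[24:]  2  'bb'
  12  s[24:],s[15:]  1  'b'
  13  s[15:],s[4:]  3  'bca'
  14  s[4:],s[2:]  2  'bc'
  15  s[2:],s[0:]  4  'bcbc'
  16  s[0:],s[25:]  2  'bc'
  17  s[25:],s[7:]  4  'bccb'
  18  s[7:],s[16:]  0  ''
  19  s[16:],s[21:]  2  'ca'
  20  s[21:],s[5:]  3  'cab'
  21  s[5:],s[27:]  1  'c'
  22  s[27:],s[9:]  2  'cb'
  23  s[9:],s[14:]  2  'cb'
  24  s[14:],s[3:]  4  'cbca'
  25  s[3:],s[1:]  3  'cbc'
  26  s[1:],s[26:]  1  'c'
  27  s[26:],s[8:]  3  'ccb'
  28  s[8:],s[13:]  3  'ccb'

n(n+1)/2 = 29·30/2 = 435
Σ LCP = 0 + 1 + 2 + 2 + 1 + 2 + 0 + 1 + 3 + 1 + 2 + 2 + 1 + 3 + 2 + 4 + 2 + 4 + 0 + 2 + 3 + 1 + 2 + 2 + 4 + 3 + 1 + 3 + 3 = 57
distinct = 435 − 57 = 378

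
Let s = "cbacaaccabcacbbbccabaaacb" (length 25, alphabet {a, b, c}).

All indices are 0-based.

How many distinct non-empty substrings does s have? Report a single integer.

283

rank | idx | suffix
   0 |  20 | aaacb
   1 |  21 | aacb
   2 |   4 | aaccabcacbbbccabaaacb
   3 |  18 | abaaacb
   4 |   8 | abcacbbbccabaaacb
   5 |   2 | acaaccabcacbbbccabaaacb
   6 |  22 | acb
   7 |  11 | acbbbccabaaacb
   8 |   5 | accabcacbbbccabaaacb
   9 |  24 | b
  10 |  19 | baaacb
  11 |   1 | bacaaccabcacbbbccabaaacb
  12 |  13 | bbbccabaaacb
  13 |  14 | bbccabaaacb
  14 |   9 | bcacbbbccabaaacb
  15 |  15 | bccabaaacb
  16 |   3 | caaccabcacbbbccabaaacb
  17 |  17 | cabaaacb
  18 |   7 | cabcacbbbccabaaacb
  19 |  10 | cacbbbccabaaacb
  20 |  23 | cb
  21 |   0 | cbacaaccabcacbbbccabaaacb
  22 |  12 | cbbbccabaaacb
  23 |  16 | ccabaaacb
  24 |   6 | ccabcacbbbccabaaacb

SA = [20, 21, 4, 18, 8, 2, 22, 11, 5, 24, 19, 1, 13, 14, 9, 15, 3, 17, 7, 10, 23, 0, 12, 16, 6]
rank  pair      lcp
   1  s[20:],s[21:]  2  'aa'
   2  s[21:],s[4:]  3  'aac'
   3  s[4:],s[18:]  1  'a'
   4  s[18:],s[8:]  2  'ab'
   5  s[8:],s[2:]  1  'a'
   6  s[2:],s[22:]  2  'ac'
   7  s[22:],s[11:]  3  'acb'
   8  s[11:],s[5:]  2  'ac'
   9  s[5:],s[24:]  0  ''
  10  s[24:],s[19:]  1  'b'
  11  s[19:],s[1:]  2  'ba'
  12  s[1:],s[13:]  1  'b'
  13  s[13:],s[14:]  2  'bb'
  14  s[14:],s[9:]  1  'b'
  15  s[9:],s[15:]  2  'bc'
  16  s[15:],s[3:]  0  ''
  17  s[3:],s[17:]  2  'ca'
  18  s[17:],s[7:]  3  'cab'
  19  s[7:],s[10:]  2  'ca'
  20  s[10:],s[23:]  1  'c'
  21  s[23:],s[0:]  2  'cb'
  22  s[0:],s[12:]  2  'cb'
  23  s[12:],s[16:]  1  'c'
  24  s[16:],s[6:]  4  'ccab'

n(n+1)/2 = 25·26/2 = 325
Σ LCP = 0 + 2 + 3 + 1 + 2 + 1 + 2 + 3 + 2 + 0 + 1 + 2 + 1 + 2 + 1 + 2 + 0 + 2 + 3 + 2 + 1 + 2 + 2 + 1 + 4 = 42
distinct = 325 − 42 = 283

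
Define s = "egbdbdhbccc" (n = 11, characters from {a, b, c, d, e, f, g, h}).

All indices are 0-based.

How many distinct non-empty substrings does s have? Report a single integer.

rank→(start, suffix):
  0 → (7, 'bccc')
  1 → (2, 'bdbdhbccc')
  2 → (4, 'bdhbccc')
  3 → (10, 'c')
  4 → (9, 'cc')
  5 → (8, 'ccc')
  6 → (3, 'dbdhbccc')
  7 → (5, 'dhbccc')
  8 → (0, 'egbdbdhbccc')
  9 → (1, 'gbdbdhbccc')
  10 → (6, 'hbccc')

SA = [7, 2, 4, 10, 9, 8, 3, 5, 0, 1, 6]
[i] adj suffixes → lcp
  [1] 7/2 → 1 ('b')
  [2] 2/4 → 2 ('bd')
  [3] 4/10 → 0 ('')
  [4] 10/9 → 1 ('c')
  [5] 9/8 → 2 ('cc')
  [6] 8/3 → 0 ('')
  [7] 3/5 → 1 ('d')
  [8] 5/0 → 0 ('')
  [9] 0/1 → 0 ('')
  [10] 1/6 → 0 ('')

n(n+1)/2 = 11·12/2 = 66
Σ LCP = 0 + 1 + 2 + 0 + 1 + 2 + 0 + 1 + 0 + 0 + 0 = 7
distinct = 66 − 7 = 59

59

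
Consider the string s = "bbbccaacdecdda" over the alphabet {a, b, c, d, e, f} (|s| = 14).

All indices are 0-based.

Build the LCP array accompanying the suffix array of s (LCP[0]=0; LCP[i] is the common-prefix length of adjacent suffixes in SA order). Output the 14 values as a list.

rank | idx | suffix
   0 |  13 | a
   1 |   5 | aacdecdda
   2 |   6 | acdecdda
   3 |   0 | bbbccaacdecdda
   4 |   1 | bbccaacdecdda
   5 |   2 | bccaacdecdda
   6 |   4 | caacdecdda
   7 |   3 | ccaacdecdda
   8 |  10 | cdda
   9 |   7 | cdecdda
  10 |  12 | da
  11 |  11 | dda
  12 |   8 | decdda
  13 |   9 | ecdda

SA = [13, 5, 6, 0, 1, 2, 4, 3, 10, 7, 12, 11, 8, 9]
i: (SA[i-1],SA[i]) lcp shared
  1: (13,5) 1 'a'
  2: (5,6) 1 'a'
  3: (6,0) 0 ''
  4: (0,1) 2 'bb'
  5: (1,2) 1 'b'
  6: (2,4) 0 ''
  7: (4,3) 1 'c'
  8: (3,10) 1 'c'
  9: (10,7) 2 'cd'
  10: (7,12) 0 ''
  11: (12,11) 1 'd'
  12: (11,8) 1 'd'
  13: (8,9) 0 ''

[0, 1, 1, 0, 2, 1, 0, 1, 1, 2, 0, 1, 1, 0]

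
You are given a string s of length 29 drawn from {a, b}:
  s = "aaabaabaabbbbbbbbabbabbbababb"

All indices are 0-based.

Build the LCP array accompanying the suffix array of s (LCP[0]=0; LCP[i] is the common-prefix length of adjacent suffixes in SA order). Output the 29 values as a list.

[0, 2, 6, 3, 1, 5, 3, 2, 3, 3, 4, 0, 1, 4, 2, 3, 4, 4, 1, 2, 4, 5, 2, 5, 3, 4, 5, 6, 7]

rank→(start, suffix):
  0 → (0, 'aaabaabaabbbbbbbbabbabbbababb')
  1 → (1, 'aabaabaabbbbbbbbabbabbbababb')
  2 → (4, 'aabaabbbbbbbbabbabbbababb')
  3 → (7, 'aabbbbbbbbabbabbbababb')
  4 → (2, 'abaabaabbbbbbbbabbabbbababb')
  5 → (5, 'abaabbbbbbbbabbabbbababb')
  6 → (24, 'ababb')
  7 → (26, 'abb')
  8 → (17, 'abbabbbababb')
  9 → (20, 'abbbababb')
  10 → (8, 'abbbbbbbbabbabbbababb')
  11 → (28, 'b')
  12 → (3, 'baabaabbbbbbbbabbabbbababb')
  13 → (6, 'baabbbbbbbbabbabbbababb')
  14 → (23, 'bababb')
  15 → (25, 'babb')
  16 → (16, 'babbabbbababb')
  17 → (19, 'babbbababb')
  18 → (27, 'bb')
  19 → (22, 'bbababb')
  20 → (15, 'bbabbabbbababb')
  21 → (18, 'bbabbbababb')
  22 → (21, 'bbbababb')
  23 → (14, 'bbbabbabbbababb')
  24 → (13, 'bbbbabbabbbababb')
  25 → (12, 'bbbbbabbabbbababb')
  26 → (11, 'bbbbbbabbabbbababb')
  27 → (10, 'bbbbbbbabbabbbababb')
  28 → (9, 'bbbbbbbbabbabbbababb')

SA = [0, 1, 4, 7, 2, 5, 24, 26, 17, 20, 8, 28, 3, 6, 23, 25, 16, 19, 27, 22, 15, 18, 21, 14, 13, 12, 11, 10, 9]
rank  pair      lcp
   1  s[0:],s[1:]  2  'aa'
   2  s[1:],s[4:]  6  'aabaab'
   3  s[4:],s[7:]  3  'aab'
   4  s[7:],s[2:]  1  'a'
   5  s[2:],s[5:]  5  'abaab'
   6  s[5:],s[24:]  3  'aba'
   7  s[24:],s[26:]  2  'ab'
   8  s[26:],s[17:]  3  'abb'
   9  s[17:],s[20:]  3  'abb'
  10  s[20:],s[8:]  4  'abbb'
  11  s[8:],s[28:]  0  ''
  12  s[28:],s[3:]  1  'b'
  13  s[3:],s[6:]  4  'baab'
  14  s[6:],s[23:]  2  'ba'
  15  s[23:],s[25:]  3  'bab'
  16  s[25:],s[16:]  4  'babb'
  17  s[16:],s[19:]  4  'babb'
  18  s[19:],s[27:]  1  'b'
  19  s[27:],s[22:]  2  'bb'
  20  s[22:],s[15:]  4  'bbab'
  21  s[15:],s[18:]  5  'bbabb'
  22  s[18:],s[21:]  2  'bb'
  23  s[21:],s[14:]  5  'bbbab'
  24  s[14:],s[13:]  3  'bbb'
  25  s[13:],s[12:]  4  'bbbb'
  26  s[12:],s[11:]  5  'bbbbb'
  27  s[11:],s[10:]  6  'bbbbbb'
  28  s[10:],s[9:]  7  'bbbbbbb'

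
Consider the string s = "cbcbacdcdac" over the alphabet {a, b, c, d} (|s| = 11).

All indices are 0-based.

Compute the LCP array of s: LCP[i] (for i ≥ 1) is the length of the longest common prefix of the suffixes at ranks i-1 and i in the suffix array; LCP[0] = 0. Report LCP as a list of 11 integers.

[0, 2, 0, 1, 0, 1, 2, 1, 2, 0, 1]

rank | idx | suffix
   0 |   9 | ac
   1 |   4 | acdcdac
   2 |   3 | bacdcdac
   3 |   1 | bcbacdcdac
   4 |  10 | c
   5 |   2 | cbacdcdac
   6 |   0 | cbcbacdcdac
   7 |   7 | cdac
   8 |   5 | cdcdac
   9 |   8 | dac
  10 |   6 | dcdac

SA = [9, 4, 3, 1, 10, 2, 0, 7, 5, 8, 6]
rank  pair      lcp
   1  s[9:],s[4:]  2  'ac'
   2  s[4:],s[3:]  0  ''
   3  s[3:],s[1:]  1  'b'
   4  s[1:],s[10:]  0  ''
   5  s[10:],s[2:]  1  'c'
   6  s[2:],s[0:]  2  'cb'
   7  s[0:],s[7:]  1  'c'
   8  s[7:],s[5:]  2  'cd'
   9  s[5:],s[8:]  0  ''
  10  s[8:],s[6:]  1  'd'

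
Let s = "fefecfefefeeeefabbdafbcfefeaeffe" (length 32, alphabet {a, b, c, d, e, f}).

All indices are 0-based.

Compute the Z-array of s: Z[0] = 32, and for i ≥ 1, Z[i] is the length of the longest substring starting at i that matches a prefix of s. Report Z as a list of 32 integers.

Z[0]=32
i=1: i≥r, start 0; Z[1]=0
i=2: i≥r, start 0; Z[2]=2 extend→box=[2,4)
i=3: min(r-i=1, Z[1]=0)=0; Z[3]=0
i=4: i≥r, start 0; Z[4]=0
i=5: i≥r, start 0; Z[5]=4 extend→box=[5,9)
i=6: min(r-i=3, Z[1]=0)=0; Z[6]=0
i=7: min(r-i=2, Z[2]=2)=2; Z[7]=4 extend→box=[7,11)
i=8: min(r-i=3, Z[1]=0)=0; Z[8]=0
i=9: min(r-i=2, Z[2]=2)=2; Z[9]=2
i=10: min(r-i=1, Z[3]=0)=0; Z[10]=0
i=11: i≥r, start 0; Z[11]=0
i=12: i≥r, start 0; Z[12]=0
i=13: i≥r, start 0; Z[13]=0
i=14: i≥r, start 0; Z[14]=1 extend→box=[14,15)
i=15: i≥r, start 0; Z[15]=0
i=16: i≥r, start 0; Z[16]=0
i=17: i≥r, start 0; Z[17]=0
i=18: i≥r, start 0; Z[18]=0
i=19: i≥r, start 0; Z[19]=0
i=20: i≥r, start 0; Z[20]=1 extend→box=[20,21)
i=21: i≥r, start 0; Z[21]=0
i=22: i≥r, start 0; Z[22]=0
i=23: i≥r, start 0; Z[23]=4 extend→box=[23,27)
i=24: min(r-i=3, Z[1]=0)=0; Z[24]=0
i=25: min(r-i=2, Z[2]=2)=2; Z[25]=2
i=26: min(r-i=1, Z[3]=0)=0; Z[26]=0
i=27: i≥r, start 0; Z[27]=0
i=28: i≥r, start 0; Z[28]=0
i=29: i≥r, start 0; Z[29]=1 extend→box=[29,30)
i=30: i≥r, start 0; Z[30]=2 extend→box=[30,32)
i=31: min(r-i=1, Z[1]=0)=0; Z[31]=0

[32, 0, 2, 0, 0, 4, 0, 4, 0, 2, 0, 0, 0, 0, 1, 0, 0, 0, 0, 0, 1, 0, 0, 4, 0, 2, 0, 0, 0, 1, 2, 0]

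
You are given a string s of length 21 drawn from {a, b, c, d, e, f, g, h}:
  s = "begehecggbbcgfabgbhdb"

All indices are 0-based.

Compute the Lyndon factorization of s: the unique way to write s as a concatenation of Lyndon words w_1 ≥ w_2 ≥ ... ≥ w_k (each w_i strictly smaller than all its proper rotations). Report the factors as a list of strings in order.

emit factor 1: 'begehecgg' (i=0, period=9)
emit factor 2: 'bbcgf' (i=9, period=5)
emit factor 3: 'abgbhdb' (i=14, period=7)

["begehecgg", "bbcgf", "abgbhdb"]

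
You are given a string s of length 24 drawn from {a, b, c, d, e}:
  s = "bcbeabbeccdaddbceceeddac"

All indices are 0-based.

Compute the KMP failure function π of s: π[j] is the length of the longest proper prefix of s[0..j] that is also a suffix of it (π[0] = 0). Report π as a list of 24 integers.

[0, 0, 1, 0, 0, 1, 1, 0, 0, 0, 0, 0, 0, 0, 1, 2, 0, 0, 0, 0, 0, 0, 0, 0]

π[0] = 0
j=1 s[j]='c': π[1]=0 (border '')
j=2 s[j]='b': π[2]=1 (border 'b')
j=3 s[j]='e': k: 1→0; π[3]=0 (border '')
j=4 s[j]='a': π[4]=0 (border '')
j=5 s[j]='b': π[5]=1 (border 'b')
j=6 s[j]='b': k: 1→0; π[6]=1 (border 'b')
j=7 s[j]='e': k: 1→0; π[7]=0 (border '')
j=8 s[j]='c': π[8]=0 (border '')
j=9 s[j]='c': π[9]=0 (border '')
j=10 s[j]='d': π[10]=0 (border '')
j=11 s[j]='a': π[11]=0 (border '')
j=12 s[j]='d': π[12]=0 (border '')
j=13 s[j]='d': π[13]=0 (border '')
j=14 s[j]='b': π[14]=1 (border 'b')
j=15 s[j]='c': π[15]=2 (border 'bc')
j=16 s[j]='e': k: 2→0; π[16]=0 (border '')
j=17 s[j]='c': π[17]=0 (border '')
j=18 s[j]='e': π[18]=0 (border '')
j=19 s[j]='e': π[19]=0 (border '')
j=20 s[j]='d': π[20]=0 (border '')
j=21 s[j]='d': π[21]=0 (border '')
j=22 s[j]='a': π[22]=0 (border '')
j=23 s[j]='c': π[23]=0 (border '')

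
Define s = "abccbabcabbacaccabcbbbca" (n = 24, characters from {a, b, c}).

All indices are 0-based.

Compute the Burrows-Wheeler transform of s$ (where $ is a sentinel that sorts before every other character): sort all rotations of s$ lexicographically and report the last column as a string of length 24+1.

accbc$bccbacbbaaabbcacbab

rank  rotation                   last
    0  $abccbabcabbacaccabcbbbca  a
    1  a$abccbabcabbacaccabcbbbc  c
    2  abbacaccabcbbbca$abccbabc  c
    3  abcabbacaccabcbbbca$abccb  b
    4  abcbbbca$abccbabcabbacacc  c
    5  abccbabcabbacaccabcbbbca$  $
    6  acaccabcbbbca$abccbabcabb  b
    7  accabcbbbca$abccbabcabbac  c
    8  babcabbacaccabcbbbca$abcc  c
    9  bacaccabcbbbca$abccbabcab  b
   10  bbacaccabcbbbca$abccbabca  a
   11  bbbca$abccbabcabbacaccabc  c
   12  bbca$abccbabcabbacaccabcb  b
   13  bca$abccbabcabbacaccabcbb  b
   14  bcabbacaccabcbbbca$abccba  a
   15  bcbbbca$abccbabcabbacacca  a
   16  bccbabcabbacaccabcbbbca$a  a
   17  ca$abccbabcabbacaccabcbbb  b
   18  cabbacaccabcbbbca$abccbab  b
   19  cabcbbbca$abccbabcabbacac  c
   20  caccabcbbbca$abccbabcabba  a
   21  cbabcabbacaccabcbbbca$abc  c
   22  cbbbca$abccbabcabbacaccab  b
   23  ccabcbbbca$abccbabcabbaca  a
   24  ccbabcabbacaccabcbbbca$ab  b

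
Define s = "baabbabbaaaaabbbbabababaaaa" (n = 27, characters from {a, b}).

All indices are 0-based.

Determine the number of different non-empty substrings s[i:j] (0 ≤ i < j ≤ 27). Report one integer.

301

rank→(start, suffix):
  0 → (26, 'a')
  1 → (25, 'aa')
  2 → (24, 'aaa')
  3 → (23, 'aaaa')
  4 → (8, 'aaaaabbbbabababaaaa')
  5 → (9, 'aaaabbbbabababaaaa')
  6 → (10, 'aaabbbbabababaaaa')
  7 → (1, 'aabbabbaaaaabbbbabababaaaa')
  8 → (11, 'aabbbbabababaaaa')
  9 → (21, 'abaaaa')
  10 → (19, 'ababaaaa')
  11 → (17, 'abababaaaa')
  12 → (5, 'abbaaaaabbbbabababaaaa')
  13 → (2, 'abbabbaaaaabbbbabababaaaa')
  14 → (12, 'abbbbabababaaaa')
  15 → (22, 'baaaa')
  16 → (7, 'baaaaabbbbabababaaaa')
  17 → (0, 'baabbabbaaaaabbbbabababaaaa')
  18 → (20, 'babaaaa')
  19 → (18, 'bababaaaa')
  20 → (16, 'babababaaaa')
  21 → (4, 'babbaaaaabbbbabababaaaa')
  22 → (6, 'bbaaaaabbbbabababaaaa')
  23 → (15, 'bbabababaaaa')
  24 → (3, 'bbabbaaaaabbbbabababaaaa')
  25 → (14, 'bbbabababaaaa')
  26 → (13, 'bbbbabababaaaa')

SA = [26, 25, 24, 23, 8, 9, 10, 1, 11, 21, 19, 17, 5, 2, 12, 22, 7, 0, 20, 18, 16, 4, 6, 15, 3, 14, 13]
[i] adj suffixes → lcp
  [1] 26/25 → 1 ('a')
  [2] 25/24 → 2 ('aa')
  [3] 24/23 → 3 ('aaa')
  [4] 23/8 → 4 ('aaaa')
  [5] 8/9 → 4 ('aaaa')
  [6] 9/10 → 3 ('aaa')
  [7] 10/1 → 2 ('aa')
  [8] 1/11 → 4 ('aabb')
  [9] 11/21 → 1 ('a')
  [10] 21/19 → 3 ('aba')
  [11] 19/17 → 5 ('ababa')
  [12] 17/5 → 2 ('ab')
  [13] 5/2 → 4 ('abba')
  [14] 2/12 → 3 ('abb')
  [15] 12/22 → 0 ('')
  [16] 22/7 → 5 ('baaaa')
  [17] 7/0 → 3 ('baa')
  [18] 0/20 → 2 ('ba')
  [19] 20/18 → 4 ('baba')
  [20] 18/16 → 6 ('bababa')
  [21] 16/4 → 3 ('bab')
  [22] 4/6 → 1 ('b')
  [23] 6/15 → 3 ('bba')
  [24] 15/3 → 4 ('bbab')
  [25] 3/14 → 2 ('bb')
  [26] 14/13 → 3 ('bbb')

n(n+1)/2 = 27·28/2 = 378
Σ LCP = 0 + 1 + 2 + 3 + 4 + 4 + 3 + 2 + 4 + 1 + 3 + 5 + 2 + 4 + 3 + 0 + 5 + 3 + 2 + 4 + 6 + 3 + 1 + 3 + 4 + 2 + 3 = 77
distinct = 378 − 77 = 301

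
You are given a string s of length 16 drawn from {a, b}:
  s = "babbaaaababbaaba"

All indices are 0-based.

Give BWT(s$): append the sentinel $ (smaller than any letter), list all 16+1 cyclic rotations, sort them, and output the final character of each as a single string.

abbabaaabbabb$aaa

rank  rotation           last
    0  $babbaaaababbaaba  a
    1  a$babbaaaababbaab  b
    2  aaaababbaaba$babb  b
    3  aaababbaaba$babba  a
    4  aaba$babbaaaababb  b
    5  aababbaaba$babbaa  a
    6  aba$babbaaaababba  a
    7  ababbaaba$babbaaa  a
    8  abbaaaababbaaba$b  b
    9  abbaaba$babbaaaab  b
   10  ba$babbaaaababbaa  a
   11  baaaababbaaba$bab  b
   12  baaba$babbaaaabab  b
   13  babbaaaababbaaba$  $
   14  babbaaba$babbaaaa  a
   15  bbaaaababbaaba$ba  a
   16  bbaaba$babbaaaaba  a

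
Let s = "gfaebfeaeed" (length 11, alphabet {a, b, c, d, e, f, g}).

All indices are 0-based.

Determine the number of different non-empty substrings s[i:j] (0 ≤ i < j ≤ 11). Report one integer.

rank | idx | suffix
   0 |   2 | aebfeaeed
   1 |   7 | aeed
   2 |   4 | bfeaeed
   3 |  10 | d
   4 |   6 | eaeed
   5 |   3 | ebfeaeed
   6 |   9 | ed
   7 |   8 | eed
   8 |   1 | faebfeaeed
   9 |   5 | feaeed
  10 |   0 | gfaebfeaeed

SA = [2, 7, 4, 10, 6, 3, 9, 8, 1, 5, 0]
rank  pair      lcp
   1  s[2:],s[7:]  2  'ae'
   2  s[7:],s[4:]  0  ''
   3  s[4:],s[10:]  0  ''
   4  s[10:],s[6:]  0  ''
   5  s[6:],s[3:]  1  'e'
   6  s[3:],s[9:]  1  'e'
   7  s[9:],s[8:]  1  'e'
   8  s[8:],s[1:]  0  ''
   9  s[1:],s[5:]  1  'f'
  10  s[5:],s[0:]  0  ''

n(n+1)/2 = 11·12/2 = 66
Σ LCP = 0 + 2 + 0 + 0 + 0 + 1 + 1 + 1 + 0 + 1 + 0 = 6
distinct = 66 − 6 = 60

60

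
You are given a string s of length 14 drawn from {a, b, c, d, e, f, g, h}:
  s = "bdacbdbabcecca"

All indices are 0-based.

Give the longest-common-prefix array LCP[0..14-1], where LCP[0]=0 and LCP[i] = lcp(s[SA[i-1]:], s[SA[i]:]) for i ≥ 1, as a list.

[0, 1, 1, 0, 1, 1, 2, 0, 1, 1, 1, 0, 1, 0]

sorted suffixes:
  #0 SA[0]=13  'a'
  #1 SA[1]=7  'abcecca'
  #2 SA[2]=2  'acbdbabcecca'
  #3 SA[3]=6  'babcecca'
  #4 SA[4]=8  'bcecca'
  #5 SA[5]=0  'bdacbdbabcecca'
  #6 SA[6]=4  'bdbabcecca'
  #7 SA[7]=12  'ca'
  #8 SA[8]=3  'cbdbabcecca'
  #9 SA[9]=11  'cca'
  #10 SA[10]=9  'cecca'
  #11 SA[11]=1  'dacbdbabcecca'
  #12 SA[12]=5  'dbabcecca'
  #13 SA[13]=10  'ecca'

SA = [13, 7, 2, 6, 8, 0, 4, 12, 3, 11, 9, 1, 5, 10]
i: (SA[i-1],SA[i]) lcp shared
  1: (13,7) 1 'a'
  2: (7,2) 1 'a'
  3: (2,6) 0 ''
  4: (6,8) 1 'b'
  5: (8,0) 1 'b'
  6: (0,4) 2 'bd'
  7: (4,12) 0 ''
  8: (12,3) 1 'c'
  9: (3,11) 1 'c'
  10: (11,9) 1 'c'
  11: (9,1) 0 ''
  12: (1,5) 1 'd'
  13: (5,10) 0 ''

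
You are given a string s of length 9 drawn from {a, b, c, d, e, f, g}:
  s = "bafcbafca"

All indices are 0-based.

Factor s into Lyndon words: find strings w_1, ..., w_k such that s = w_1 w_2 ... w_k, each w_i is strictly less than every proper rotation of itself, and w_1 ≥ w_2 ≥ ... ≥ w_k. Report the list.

emit factor 1: 'b' (i=0, period=1)
emit factor 2: 'afcb' (i=1, period=4)
emit factor 3: 'afc' (i=5, period=3)
emit factor 4: 'a' (i=8, period=1)

["b", "afcb", "afc", "a"]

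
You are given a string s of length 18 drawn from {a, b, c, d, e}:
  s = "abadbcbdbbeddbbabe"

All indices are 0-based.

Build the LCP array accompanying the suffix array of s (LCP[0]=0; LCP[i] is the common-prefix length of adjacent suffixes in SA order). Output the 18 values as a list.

rank→(start, suffix):
  0 → (0, 'abadbcbdbbeddbbabe')
  1 → (15, 'abe')
  2 → (2, 'adbcbdbbeddbbabe')
  3 → (14, 'babe')
  4 → (1, 'badbcbdbbeddbbabe')
  5 → (13, 'bbabe')
  6 → (8, 'bbeddbbabe')
  7 → (4, 'bcbdbbeddbbabe')
  8 → (6, 'bdbbeddbbabe')
  9 → (16, 'be')
  10 → (9, 'beddbbabe')
  11 → (5, 'cbdbbeddbbabe')
  12 → (12, 'dbbabe')
  13 → (7, 'dbbeddbbabe')
  14 → (3, 'dbcbdbbeddbbabe')
  15 → (11, 'ddbbabe')
  16 → (17, 'e')
  17 → (10, 'eddbbabe')

SA = [0, 15, 2, 14, 1, 13, 8, 4, 6, 16, 9, 5, 12, 7, 3, 11, 17, 10]
i: (SA[i-1],SA[i]) lcp shared
  1: (0,15) 2 'ab'
  2: (15,2) 1 'a'
  3: (2,14) 0 ''
  4: (14,1) 2 'ba'
  5: (1,13) 1 'b'
  6: (13,8) 2 'bb'
  7: (8,4) 1 'b'
  8: (4,6) 1 'b'
  9: (6,16) 1 'b'
  10: (16,9) 2 'be'
  11: (9,5) 0 ''
  12: (5,12) 0 ''
  13: (12,7) 3 'dbb'
  14: (7,3) 2 'db'
  15: (3,11) 1 'd'
  16: (11,17) 0 ''
  17: (17,10) 1 'e'

[0, 2, 1, 0, 2, 1, 2, 1, 1, 1, 2, 0, 0, 3, 2, 1, 0, 1]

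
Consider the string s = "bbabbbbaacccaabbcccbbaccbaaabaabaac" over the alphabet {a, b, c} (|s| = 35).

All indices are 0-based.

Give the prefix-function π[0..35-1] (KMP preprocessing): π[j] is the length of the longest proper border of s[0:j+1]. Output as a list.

[0, 1, 0, 1, 2, 2, 2, 3, 0, 0, 0, 0, 0, 0, 1, 2, 0, 0, 0, 1, 2, 3, 0, 0, 1, 0, 0, 0, 1, 0, 0, 1, 0, 0, 0]

π[0] = 0
j=1 s[j]='b': π[1]=1 (border 'b')
j=2 s[j]='a': k: 1→0; π[2]=0 (border '')
j=3 s[j]='b': π[3]=1 (border 'b')
j=4 s[j]='b': π[4]=2 (border 'bb')
j=5 s[j]='b': k: 2→1; π[5]=2 (border 'bb')
j=6 s[j]='b': k: 2→1; π[6]=2 (border 'bb')
j=7 s[j]='a': π[7]=3 (border 'bba')
j=8 s[j]='a': k: 3→0; π[8]=0 (border '')
j=9 s[j]='c': π[9]=0 (border '')
j=10 s[j]='c': π[10]=0 (border '')
j=11 s[j]='c': π[11]=0 (border '')
j=12 s[j]='a': π[12]=0 (border '')
j=13 s[j]='a': π[13]=0 (border '')
j=14 s[j]='b': π[14]=1 (border 'b')
j=15 s[j]='b': π[15]=2 (border 'bb')
j=16 s[j]='c': k: 2→1→0; π[16]=0 (border '')
j=17 s[j]='c': π[17]=0 (border '')
j=18 s[j]='c': π[18]=0 (border '')
j=19 s[j]='b': π[19]=1 (border 'b')
j=20 s[j]='b': π[20]=2 (border 'bb')
j=21 s[j]='a': π[21]=3 (border 'bba')
j=22 s[j]='c': k: 3→0; π[22]=0 (border '')
j=23 s[j]='c': π[23]=0 (border '')
j=24 s[j]='b': π[24]=1 (border 'b')
j=25 s[j]='a': k: 1→0; π[25]=0 (border '')
j=26 s[j]='a': π[26]=0 (border '')
j=27 s[j]='a': π[27]=0 (border '')
j=28 s[j]='b': π[28]=1 (border 'b')
j=29 s[j]='a': k: 1→0; π[29]=0 (border '')
j=30 s[j]='a': π[30]=0 (border '')
j=31 s[j]='b': π[31]=1 (border 'b')
j=32 s[j]='a': k: 1→0; π[32]=0 (border '')
j=33 s[j]='a': π[33]=0 (border '')
j=34 s[j]='c': π[34]=0 (border '')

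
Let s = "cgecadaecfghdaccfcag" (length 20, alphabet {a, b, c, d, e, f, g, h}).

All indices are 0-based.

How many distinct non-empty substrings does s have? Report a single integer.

rank→(start, suffix):
  0 → (13, 'accfcag')
  1 → (4, 'adaecfghdaccfcag')
  2 → (6, 'aecfghdaccfcag')
  3 → (18, 'ag')
  4 → (3, 'cadaecfghdaccfcag')
  5 → (17, 'cag')
  6 → (14, 'ccfcag')
  7 → (15, 'cfcag')
  8 → (8, 'cfghdaccfcag')
  9 → (0, 'cgecadaecfghdaccfcag')
  10 → (12, 'daccfcag')
  11 → (5, 'daecfghdaccfcag')
  12 → (2, 'ecadaecfghdaccfcag')
  13 → (7, 'ecfghdaccfcag')
  14 → (16, 'fcag')
  15 → (9, 'fghdaccfcag')
  16 → (19, 'g')
  17 → (1, 'gecadaecfghdaccfcag')
  18 → (10, 'ghdaccfcag')
  19 → (11, 'hdaccfcag')

SA = [13, 4, 6, 18, 3, 17, 14, 15, 8, 0, 12, 5, 2, 7, 16, 9, 19, 1, 10, 11]
i: (SA[i-1],SA[i]) lcp shared
  1: (13,4) 1 'a'
  2: (4,6) 1 'a'
  3: (6,18) 1 'a'
  4: (18,3) 0 ''
  5: (3,17) 2 'ca'
  6: (17,14) 1 'c'
  7: (14,15) 1 'c'
  8: (15,8) 2 'cf'
  9: (8,0) 1 'c'
  10: (0,12) 0 ''
  11: (12,5) 2 'da'
  12: (5,2) 0 ''
  13: (2,7) 2 'ec'
  14: (7,16) 0 ''
  15: (16,9) 1 'f'
  16: (9,19) 0 ''
  17: (19,1) 1 'g'
  18: (1,10) 1 'g'
  19: (10,11) 0 ''

n(n+1)/2 = 20·21/2 = 210
Σ LCP = 0 + 1 + 1 + 1 + 0 + 2 + 1 + 1 + 2 + 1 + 0 + 2 + 0 + 2 + 0 + 1 + 0 + 1 + 1 + 0 = 17
distinct = 210 − 17 = 193

193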